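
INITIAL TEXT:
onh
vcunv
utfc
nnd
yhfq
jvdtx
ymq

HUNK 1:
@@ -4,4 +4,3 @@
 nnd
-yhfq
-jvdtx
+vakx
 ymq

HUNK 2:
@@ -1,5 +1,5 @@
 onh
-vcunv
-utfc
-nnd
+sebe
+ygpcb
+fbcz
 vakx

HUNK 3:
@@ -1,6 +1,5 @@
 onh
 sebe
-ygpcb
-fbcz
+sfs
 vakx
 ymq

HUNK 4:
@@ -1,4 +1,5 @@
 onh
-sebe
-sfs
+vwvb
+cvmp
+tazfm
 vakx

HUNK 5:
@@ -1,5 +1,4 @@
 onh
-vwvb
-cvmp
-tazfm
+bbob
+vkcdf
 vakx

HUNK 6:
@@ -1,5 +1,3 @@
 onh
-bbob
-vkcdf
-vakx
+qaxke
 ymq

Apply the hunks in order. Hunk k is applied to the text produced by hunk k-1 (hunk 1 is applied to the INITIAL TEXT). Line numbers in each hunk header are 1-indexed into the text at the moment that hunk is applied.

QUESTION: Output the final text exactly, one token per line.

Answer: onh
qaxke
ymq

Derivation:
Hunk 1: at line 4 remove [yhfq,jvdtx] add [vakx] -> 6 lines: onh vcunv utfc nnd vakx ymq
Hunk 2: at line 1 remove [vcunv,utfc,nnd] add [sebe,ygpcb,fbcz] -> 6 lines: onh sebe ygpcb fbcz vakx ymq
Hunk 3: at line 1 remove [ygpcb,fbcz] add [sfs] -> 5 lines: onh sebe sfs vakx ymq
Hunk 4: at line 1 remove [sebe,sfs] add [vwvb,cvmp,tazfm] -> 6 lines: onh vwvb cvmp tazfm vakx ymq
Hunk 5: at line 1 remove [vwvb,cvmp,tazfm] add [bbob,vkcdf] -> 5 lines: onh bbob vkcdf vakx ymq
Hunk 6: at line 1 remove [bbob,vkcdf,vakx] add [qaxke] -> 3 lines: onh qaxke ymq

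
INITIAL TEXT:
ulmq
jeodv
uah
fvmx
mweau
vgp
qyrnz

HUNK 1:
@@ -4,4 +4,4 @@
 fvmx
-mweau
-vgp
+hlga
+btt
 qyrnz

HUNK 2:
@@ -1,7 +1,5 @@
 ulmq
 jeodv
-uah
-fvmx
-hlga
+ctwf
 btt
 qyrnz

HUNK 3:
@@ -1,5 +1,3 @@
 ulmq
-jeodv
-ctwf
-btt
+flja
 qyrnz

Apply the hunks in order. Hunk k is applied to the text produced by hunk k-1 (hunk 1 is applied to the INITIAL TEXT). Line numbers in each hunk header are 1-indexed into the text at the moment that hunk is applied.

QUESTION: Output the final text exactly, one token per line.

Hunk 1: at line 4 remove [mweau,vgp] add [hlga,btt] -> 7 lines: ulmq jeodv uah fvmx hlga btt qyrnz
Hunk 2: at line 1 remove [uah,fvmx,hlga] add [ctwf] -> 5 lines: ulmq jeodv ctwf btt qyrnz
Hunk 3: at line 1 remove [jeodv,ctwf,btt] add [flja] -> 3 lines: ulmq flja qyrnz

Answer: ulmq
flja
qyrnz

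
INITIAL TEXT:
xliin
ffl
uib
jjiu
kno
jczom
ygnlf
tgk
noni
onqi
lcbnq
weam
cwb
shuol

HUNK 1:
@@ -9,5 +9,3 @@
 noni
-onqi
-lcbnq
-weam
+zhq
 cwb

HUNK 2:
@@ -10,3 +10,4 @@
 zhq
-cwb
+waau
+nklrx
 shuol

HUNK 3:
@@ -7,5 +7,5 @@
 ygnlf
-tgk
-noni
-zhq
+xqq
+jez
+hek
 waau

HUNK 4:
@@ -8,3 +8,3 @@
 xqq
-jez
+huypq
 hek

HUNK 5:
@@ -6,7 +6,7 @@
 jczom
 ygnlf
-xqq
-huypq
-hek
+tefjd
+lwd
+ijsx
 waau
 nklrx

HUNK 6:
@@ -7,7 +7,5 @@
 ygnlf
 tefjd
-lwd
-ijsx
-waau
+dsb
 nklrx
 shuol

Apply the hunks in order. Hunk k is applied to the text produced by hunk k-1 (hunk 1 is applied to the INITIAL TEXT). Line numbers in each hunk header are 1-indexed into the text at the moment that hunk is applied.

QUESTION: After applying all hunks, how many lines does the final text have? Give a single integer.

Hunk 1: at line 9 remove [onqi,lcbnq,weam] add [zhq] -> 12 lines: xliin ffl uib jjiu kno jczom ygnlf tgk noni zhq cwb shuol
Hunk 2: at line 10 remove [cwb] add [waau,nklrx] -> 13 lines: xliin ffl uib jjiu kno jczom ygnlf tgk noni zhq waau nklrx shuol
Hunk 3: at line 7 remove [tgk,noni,zhq] add [xqq,jez,hek] -> 13 lines: xliin ffl uib jjiu kno jczom ygnlf xqq jez hek waau nklrx shuol
Hunk 4: at line 8 remove [jez] add [huypq] -> 13 lines: xliin ffl uib jjiu kno jczom ygnlf xqq huypq hek waau nklrx shuol
Hunk 5: at line 6 remove [xqq,huypq,hek] add [tefjd,lwd,ijsx] -> 13 lines: xliin ffl uib jjiu kno jczom ygnlf tefjd lwd ijsx waau nklrx shuol
Hunk 6: at line 7 remove [lwd,ijsx,waau] add [dsb] -> 11 lines: xliin ffl uib jjiu kno jczom ygnlf tefjd dsb nklrx shuol
Final line count: 11

Answer: 11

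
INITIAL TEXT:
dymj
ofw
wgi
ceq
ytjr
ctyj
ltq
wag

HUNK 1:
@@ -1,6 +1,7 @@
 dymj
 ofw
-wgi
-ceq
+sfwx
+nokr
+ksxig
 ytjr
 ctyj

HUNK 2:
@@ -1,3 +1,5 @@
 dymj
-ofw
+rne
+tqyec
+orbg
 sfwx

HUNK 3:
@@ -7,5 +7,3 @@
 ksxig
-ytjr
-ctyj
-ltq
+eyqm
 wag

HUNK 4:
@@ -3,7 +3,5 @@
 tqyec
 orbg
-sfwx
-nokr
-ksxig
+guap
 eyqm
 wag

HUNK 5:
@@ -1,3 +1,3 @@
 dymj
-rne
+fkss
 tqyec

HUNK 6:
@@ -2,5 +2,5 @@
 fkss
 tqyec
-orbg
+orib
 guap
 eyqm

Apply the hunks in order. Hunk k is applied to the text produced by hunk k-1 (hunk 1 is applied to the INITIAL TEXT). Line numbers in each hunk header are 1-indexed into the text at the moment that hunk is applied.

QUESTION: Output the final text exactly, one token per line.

Hunk 1: at line 1 remove [wgi,ceq] add [sfwx,nokr,ksxig] -> 9 lines: dymj ofw sfwx nokr ksxig ytjr ctyj ltq wag
Hunk 2: at line 1 remove [ofw] add [rne,tqyec,orbg] -> 11 lines: dymj rne tqyec orbg sfwx nokr ksxig ytjr ctyj ltq wag
Hunk 3: at line 7 remove [ytjr,ctyj,ltq] add [eyqm] -> 9 lines: dymj rne tqyec orbg sfwx nokr ksxig eyqm wag
Hunk 4: at line 3 remove [sfwx,nokr,ksxig] add [guap] -> 7 lines: dymj rne tqyec orbg guap eyqm wag
Hunk 5: at line 1 remove [rne] add [fkss] -> 7 lines: dymj fkss tqyec orbg guap eyqm wag
Hunk 6: at line 2 remove [orbg] add [orib] -> 7 lines: dymj fkss tqyec orib guap eyqm wag

Answer: dymj
fkss
tqyec
orib
guap
eyqm
wag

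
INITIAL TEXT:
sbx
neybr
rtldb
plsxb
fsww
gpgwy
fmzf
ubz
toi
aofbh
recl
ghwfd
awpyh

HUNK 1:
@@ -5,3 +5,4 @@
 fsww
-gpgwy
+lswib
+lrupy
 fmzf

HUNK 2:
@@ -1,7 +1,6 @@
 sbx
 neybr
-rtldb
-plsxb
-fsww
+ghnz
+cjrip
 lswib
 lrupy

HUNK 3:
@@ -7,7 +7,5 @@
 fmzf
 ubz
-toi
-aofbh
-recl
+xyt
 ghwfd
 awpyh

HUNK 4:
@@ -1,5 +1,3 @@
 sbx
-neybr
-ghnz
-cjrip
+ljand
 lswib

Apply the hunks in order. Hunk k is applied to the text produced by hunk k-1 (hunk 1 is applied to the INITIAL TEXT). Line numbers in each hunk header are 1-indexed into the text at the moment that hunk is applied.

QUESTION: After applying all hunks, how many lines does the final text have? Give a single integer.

Answer: 9

Derivation:
Hunk 1: at line 5 remove [gpgwy] add [lswib,lrupy] -> 14 lines: sbx neybr rtldb plsxb fsww lswib lrupy fmzf ubz toi aofbh recl ghwfd awpyh
Hunk 2: at line 1 remove [rtldb,plsxb,fsww] add [ghnz,cjrip] -> 13 lines: sbx neybr ghnz cjrip lswib lrupy fmzf ubz toi aofbh recl ghwfd awpyh
Hunk 3: at line 7 remove [toi,aofbh,recl] add [xyt] -> 11 lines: sbx neybr ghnz cjrip lswib lrupy fmzf ubz xyt ghwfd awpyh
Hunk 4: at line 1 remove [neybr,ghnz,cjrip] add [ljand] -> 9 lines: sbx ljand lswib lrupy fmzf ubz xyt ghwfd awpyh
Final line count: 9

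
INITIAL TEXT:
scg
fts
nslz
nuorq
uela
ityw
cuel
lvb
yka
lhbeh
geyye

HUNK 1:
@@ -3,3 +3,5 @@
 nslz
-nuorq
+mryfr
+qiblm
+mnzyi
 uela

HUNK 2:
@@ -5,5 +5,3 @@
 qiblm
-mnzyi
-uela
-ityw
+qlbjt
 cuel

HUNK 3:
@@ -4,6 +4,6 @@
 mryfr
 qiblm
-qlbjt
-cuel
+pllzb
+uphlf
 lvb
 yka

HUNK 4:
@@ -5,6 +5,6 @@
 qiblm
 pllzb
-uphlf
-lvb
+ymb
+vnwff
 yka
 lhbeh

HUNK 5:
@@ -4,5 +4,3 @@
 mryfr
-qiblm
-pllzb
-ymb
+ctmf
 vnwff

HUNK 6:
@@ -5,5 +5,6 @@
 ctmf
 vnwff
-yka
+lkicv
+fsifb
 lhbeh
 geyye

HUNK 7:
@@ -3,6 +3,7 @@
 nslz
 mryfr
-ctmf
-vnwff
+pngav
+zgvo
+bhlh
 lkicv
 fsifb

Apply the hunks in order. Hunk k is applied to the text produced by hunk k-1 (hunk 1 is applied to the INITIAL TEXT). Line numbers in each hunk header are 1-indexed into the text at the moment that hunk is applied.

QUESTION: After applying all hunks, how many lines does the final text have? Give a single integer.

Hunk 1: at line 3 remove [nuorq] add [mryfr,qiblm,mnzyi] -> 13 lines: scg fts nslz mryfr qiblm mnzyi uela ityw cuel lvb yka lhbeh geyye
Hunk 2: at line 5 remove [mnzyi,uela,ityw] add [qlbjt] -> 11 lines: scg fts nslz mryfr qiblm qlbjt cuel lvb yka lhbeh geyye
Hunk 3: at line 4 remove [qlbjt,cuel] add [pllzb,uphlf] -> 11 lines: scg fts nslz mryfr qiblm pllzb uphlf lvb yka lhbeh geyye
Hunk 4: at line 5 remove [uphlf,lvb] add [ymb,vnwff] -> 11 lines: scg fts nslz mryfr qiblm pllzb ymb vnwff yka lhbeh geyye
Hunk 5: at line 4 remove [qiblm,pllzb,ymb] add [ctmf] -> 9 lines: scg fts nslz mryfr ctmf vnwff yka lhbeh geyye
Hunk 6: at line 5 remove [yka] add [lkicv,fsifb] -> 10 lines: scg fts nslz mryfr ctmf vnwff lkicv fsifb lhbeh geyye
Hunk 7: at line 3 remove [ctmf,vnwff] add [pngav,zgvo,bhlh] -> 11 lines: scg fts nslz mryfr pngav zgvo bhlh lkicv fsifb lhbeh geyye
Final line count: 11

Answer: 11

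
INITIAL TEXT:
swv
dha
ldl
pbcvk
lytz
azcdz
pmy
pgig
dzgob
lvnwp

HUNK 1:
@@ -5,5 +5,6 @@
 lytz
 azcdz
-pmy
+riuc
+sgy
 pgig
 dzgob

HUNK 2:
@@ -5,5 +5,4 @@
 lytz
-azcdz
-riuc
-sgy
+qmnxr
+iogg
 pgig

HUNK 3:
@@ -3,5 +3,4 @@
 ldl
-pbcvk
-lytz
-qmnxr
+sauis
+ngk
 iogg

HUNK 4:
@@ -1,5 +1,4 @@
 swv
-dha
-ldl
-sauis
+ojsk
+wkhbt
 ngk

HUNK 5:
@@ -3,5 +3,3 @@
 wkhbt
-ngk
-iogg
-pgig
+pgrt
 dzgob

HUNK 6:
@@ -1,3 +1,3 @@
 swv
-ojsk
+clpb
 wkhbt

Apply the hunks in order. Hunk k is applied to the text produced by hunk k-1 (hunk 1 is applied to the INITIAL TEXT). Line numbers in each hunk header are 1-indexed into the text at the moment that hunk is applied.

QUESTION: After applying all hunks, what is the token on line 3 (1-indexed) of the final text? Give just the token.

Hunk 1: at line 5 remove [pmy] add [riuc,sgy] -> 11 lines: swv dha ldl pbcvk lytz azcdz riuc sgy pgig dzgob lvnwp
Hunk 2: at line 5 remove [azcdz,riuc,sgy] add [qmnxr,iogg] -> 10 lines: swv dha ldl pbcvk lytz qmnxr iogg pgig dzgob lvnwp
Hunk 3: at line 3 remove [pbcvk,lytz,qmnxr] add [sauis,ngk] -> 9 lines: swv dha ldl sauis ngk iogg pgig dzgob lvnwp
Hunk 4: at line 1 remove [dha,ldl,sauis] add [ojsk,wkhbt] -> 8 lines: swv ojsk wkhbt ngk iogg pgig dzgob lvnwp
Hunk 5: at line 3 remove [ngk,iogg,pgig] add [pgrt] -> 6 lines: swv ojsk wkhbt pgrt dzgob lvnwp
Hunk 6: at line 1 remove [ojsk] add [clpb] -> 6 lines: swv clpb wkhbt pgrt dzgob lvnwp
Final line 3: wkhbt

Answer: wkhbt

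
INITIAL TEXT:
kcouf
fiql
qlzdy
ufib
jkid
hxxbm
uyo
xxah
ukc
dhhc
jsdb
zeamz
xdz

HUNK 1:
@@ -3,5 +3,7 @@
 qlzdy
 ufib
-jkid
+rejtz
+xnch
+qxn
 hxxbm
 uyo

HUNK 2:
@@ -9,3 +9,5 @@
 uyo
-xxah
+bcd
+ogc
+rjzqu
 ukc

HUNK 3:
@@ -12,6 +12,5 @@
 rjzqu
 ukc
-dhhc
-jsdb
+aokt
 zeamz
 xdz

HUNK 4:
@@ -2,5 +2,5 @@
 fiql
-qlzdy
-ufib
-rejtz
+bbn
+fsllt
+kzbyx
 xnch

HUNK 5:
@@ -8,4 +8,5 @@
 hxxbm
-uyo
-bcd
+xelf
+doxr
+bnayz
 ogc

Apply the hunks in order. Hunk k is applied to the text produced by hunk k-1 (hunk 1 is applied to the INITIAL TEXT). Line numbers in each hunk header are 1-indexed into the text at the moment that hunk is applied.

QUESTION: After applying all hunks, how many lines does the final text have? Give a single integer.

Answer: 17

Derivation:
Hunk 1: at line 3 remove [jkid] add [rejtz,xnch,qxn] -> 15 lines: kcouf fiql qlzdy ufib rejtz xnch qxn hxxbm uyo xxah ukc dhhc jsdb zeamz xdz
Hunk 2: at line 9 remove [xxah] add [bcd,ogc,rjzqu] -> 17 lines: kcouf fiql qlzdy ufib rejtz xnch qxn hxxbm uyo bcd ogc rjzqu ukc dhhc jsdb zeamz xdz
Hunk 3: at line 12 remove [dhhc,jsdb] add [aokt] -> 16 lines: kcouf fiql qlzdy ufib rejtz xnch qxn hxxbm uyo bcd ogc rjzqu ukc aokt zeamz xdz
Hunk 4: at line 2 remove [qlzdy,ufib,rejtz] add [bbn,fsllt,kzbyx] -> 16 lines: kcouf fiql bbn fsllt kzbyx xnch qxn hxxbm uyo bcd ogc rjzqu ukc aokt zeamz xdz
Hunk 5: at line 8 remove [uyo,bcd] add [xelf,doxr,bnayz] -> 17 lines: kcouf fiql bbn fsllt kzbyx xnch qxn hxxbm xelf doxr bnayz ogc rjzqu ukc aokt zeamz xdz
Final line count: 17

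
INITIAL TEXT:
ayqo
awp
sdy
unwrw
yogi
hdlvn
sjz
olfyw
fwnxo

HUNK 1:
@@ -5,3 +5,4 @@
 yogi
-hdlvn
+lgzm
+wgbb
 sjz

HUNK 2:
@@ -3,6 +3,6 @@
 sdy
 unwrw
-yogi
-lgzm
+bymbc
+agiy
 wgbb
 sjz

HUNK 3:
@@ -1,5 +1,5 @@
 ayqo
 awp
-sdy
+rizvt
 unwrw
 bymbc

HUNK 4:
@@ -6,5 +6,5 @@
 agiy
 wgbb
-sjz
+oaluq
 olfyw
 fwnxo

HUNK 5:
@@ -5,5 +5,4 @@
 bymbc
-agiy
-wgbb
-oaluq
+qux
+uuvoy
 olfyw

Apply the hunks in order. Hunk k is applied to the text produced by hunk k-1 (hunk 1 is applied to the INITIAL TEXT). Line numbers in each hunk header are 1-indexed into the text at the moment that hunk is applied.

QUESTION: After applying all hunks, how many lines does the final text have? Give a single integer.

Answer: 9

Derivation:
Hunk 1: at line 5 remove [hdlvn] add [lgzm,wgbb] -> 10 lines: ayqo awp sdy unwrw yogi lgzm wgbb sjz olfyw fwnxo
Hunk 2: at line 3 remove [yogi,lgzm] add [bymbc,agiy] -> 10 lines: ayqo awp sdy unwrw bymbc agiy wgbb sjz olfyw fwnxo
Hunk 3: at line 1 remove [sdy] add [rizvt] -> 10 lines: ayqo awp rizvt unwrw bymbc agiy wgbb sjz olfyw fwnxo
Hunk 4: at line 6 remove [sjz] add [oaluq] -> 10 lines: ayqo awp rizvt unwrw bymbc agiy wgbb oaluq olfyw fwnxo
Hunk 5: at line 5 remove [agiy,wgbb,oaluq] add [qux,uuvoy] -> 9 lines: ayqo awp rizvt unwrw bymbc qux uuvoy olfyw fwnxo
Final line count: 9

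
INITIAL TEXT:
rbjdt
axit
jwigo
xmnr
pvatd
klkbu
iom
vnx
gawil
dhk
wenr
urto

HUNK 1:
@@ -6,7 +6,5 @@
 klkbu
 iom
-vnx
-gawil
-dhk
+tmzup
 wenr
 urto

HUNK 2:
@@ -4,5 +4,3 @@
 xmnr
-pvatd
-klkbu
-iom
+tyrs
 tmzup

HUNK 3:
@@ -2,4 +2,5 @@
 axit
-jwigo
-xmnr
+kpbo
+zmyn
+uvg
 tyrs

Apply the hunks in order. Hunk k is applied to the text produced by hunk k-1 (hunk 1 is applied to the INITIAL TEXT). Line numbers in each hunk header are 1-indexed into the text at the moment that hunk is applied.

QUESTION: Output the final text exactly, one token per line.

Answer: rbjdt
axit
kpbo
zmyn
uvg
tyrs
tmzup
wenr
urto

Derivation:
Hunk 1: at line 6 remove [vnx,gawil,dhk] add [tmzup] -> 10 lines: rbjdt axit jwigo xmnr pvatd klkbu iom tmzup wenr urto
Hunk 2: at line 4 remove [pvatd,klkbu,iom] add [tyrs] -> 8 lines: rbjdt axit jwigo xmnr tyrs tmzup wenr urto
Hunk 3: at line 2 remove [jwigo,xmnr] add [kpbo,zmyn,uvg] -> 9 lines: rbjdt axit kpbo zmyn uvg tyrs tmzup wenr urto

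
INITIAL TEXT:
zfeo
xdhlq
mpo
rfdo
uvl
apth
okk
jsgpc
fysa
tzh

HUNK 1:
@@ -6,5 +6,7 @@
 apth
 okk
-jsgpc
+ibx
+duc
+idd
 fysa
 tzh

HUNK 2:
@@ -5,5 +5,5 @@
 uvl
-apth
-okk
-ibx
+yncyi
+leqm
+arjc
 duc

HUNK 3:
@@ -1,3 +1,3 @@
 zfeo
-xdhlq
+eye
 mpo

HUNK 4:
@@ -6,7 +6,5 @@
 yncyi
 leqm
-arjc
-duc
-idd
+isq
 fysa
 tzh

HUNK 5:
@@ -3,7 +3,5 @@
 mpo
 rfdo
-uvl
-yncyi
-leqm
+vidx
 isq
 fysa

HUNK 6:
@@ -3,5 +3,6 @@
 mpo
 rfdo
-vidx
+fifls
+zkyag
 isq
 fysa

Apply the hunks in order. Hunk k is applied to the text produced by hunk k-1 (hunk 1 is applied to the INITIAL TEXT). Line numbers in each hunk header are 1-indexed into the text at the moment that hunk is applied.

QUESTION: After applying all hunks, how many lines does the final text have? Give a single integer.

Answer: 9

Derivation:
Hunk 1: at line 6 remove [jsgpc] add [ibx,duc,idd] -> 12 lines: zfeo xdhlq mpo rfdo uvl apth okk ibx duc idd fysa tzh
Hunk 2: at line 5 remove [apth,okk,ibx] add [yncyi,leqm,arjc] -> 12 lines: zfeo xdhlq mpo rfdo uvl yncyi leqm arjc duc idd fysa tzh
Hunk 3: at line 1 remove [xdhlq] add [eye] -> 12 lines: zfeo eye mpo rfdo uvl yncyi leqm arjc duc idd fysa tzh
Hunk 4: at line 6 remove [arjc,duc,idd] add [isq] -> 10 lines: zfeo eye mpo rfdo uvl yncyi leqm isq fysa tzh
Hunk 5: at line 3 remove [uvl,yncyi,leqm] add [vidx] -> 8 lines: zfeo eye mpo rfdo vidx isq fysa tzh
Hunk 6: at line 3 remove [vidx] add [fifls,zkyag] -> 9 lines: zfeo eye mpo rfdo fifls zkyag isq fysa tzh
Final line count: 9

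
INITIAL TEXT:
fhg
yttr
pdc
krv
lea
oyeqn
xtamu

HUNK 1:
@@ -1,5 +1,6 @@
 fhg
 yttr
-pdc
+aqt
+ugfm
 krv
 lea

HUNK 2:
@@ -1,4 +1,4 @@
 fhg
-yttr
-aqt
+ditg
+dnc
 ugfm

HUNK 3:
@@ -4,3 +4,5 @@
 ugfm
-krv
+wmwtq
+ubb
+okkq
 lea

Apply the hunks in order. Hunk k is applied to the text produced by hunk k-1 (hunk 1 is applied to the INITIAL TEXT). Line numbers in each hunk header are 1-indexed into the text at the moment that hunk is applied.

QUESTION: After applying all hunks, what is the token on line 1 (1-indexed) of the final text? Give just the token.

Answer: fhg

Derivation:
Hunk 1: at line 1 remove [pdc] add [aqt,ugfm] -> 8 lines: fhg yttr aqt ugfm krv lea oyeqn xtamu
Hunk 2: at line 1 remove [yttr,aqt] add [ditg,dnc] -> 8 lines: fhg ditg dnc ugfm krv lea oyeqn xtamu
Hunk 3: at line 4 remove [krv] add [wmwtq,ubb,okkq] -> 10 lines: fhg ditg dnc ugfm wmwtq ubb okkq lea oyeqn xtamu
Final line 1: fhg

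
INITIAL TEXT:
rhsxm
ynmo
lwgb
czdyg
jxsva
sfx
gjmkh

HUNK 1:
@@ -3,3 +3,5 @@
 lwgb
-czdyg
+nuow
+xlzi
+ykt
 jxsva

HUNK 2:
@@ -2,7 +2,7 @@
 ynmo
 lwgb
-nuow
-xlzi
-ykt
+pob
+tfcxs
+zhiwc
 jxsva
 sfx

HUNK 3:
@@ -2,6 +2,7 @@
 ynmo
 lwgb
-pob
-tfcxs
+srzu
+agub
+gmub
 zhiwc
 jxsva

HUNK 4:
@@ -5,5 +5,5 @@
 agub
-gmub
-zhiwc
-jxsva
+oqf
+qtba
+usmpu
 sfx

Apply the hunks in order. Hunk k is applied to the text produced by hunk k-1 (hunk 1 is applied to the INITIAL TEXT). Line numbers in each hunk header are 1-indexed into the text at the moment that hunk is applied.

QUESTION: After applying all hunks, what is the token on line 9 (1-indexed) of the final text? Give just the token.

Hunk 1: at line 3 remove [czdyg] add [nuow,xlzi,ykt] -> 9 lines: rhsxm ynmo lwgb nuow xlzi ykt jxsva sfx gjmkh
Hunk 2: at line 2 remove [nuow,xlzi,ykt] add [pob,tfcxs,zhiwc] -> 9 lines: rhsxm ynmo lwgb pob tfcxs zhiwc jxsva sfx gjmkh
Hunk 3: at line 2 remove [pob,tfcxs] add [srzu,agub,gmub] -> 10 lines: rhsxm ynmo lwgb srzu agub gmub zhiwc jxsva sfx gjmkh
Hunk 4: at line 5 remove [gmub,zhiwc,jxsva] add [oqf,qtba,usmpu] -> 10 lines: rhsxm ynmo lwgb srzu agub oqf qtba usmpu sfx gjmkh
Final line 9: sfx

Answer: sfx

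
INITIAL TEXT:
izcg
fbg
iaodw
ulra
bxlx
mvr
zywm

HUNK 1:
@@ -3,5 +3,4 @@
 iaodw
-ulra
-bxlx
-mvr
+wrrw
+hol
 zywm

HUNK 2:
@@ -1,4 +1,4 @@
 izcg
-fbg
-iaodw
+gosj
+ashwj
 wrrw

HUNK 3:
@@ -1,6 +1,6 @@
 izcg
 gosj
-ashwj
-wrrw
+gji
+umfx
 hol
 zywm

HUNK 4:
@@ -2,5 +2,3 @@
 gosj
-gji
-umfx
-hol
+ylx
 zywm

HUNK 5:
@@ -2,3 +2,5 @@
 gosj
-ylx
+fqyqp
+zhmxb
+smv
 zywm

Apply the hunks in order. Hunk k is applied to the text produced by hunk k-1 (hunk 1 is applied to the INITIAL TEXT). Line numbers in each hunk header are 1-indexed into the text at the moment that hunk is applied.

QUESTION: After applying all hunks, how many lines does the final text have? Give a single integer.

Hunk 1: at line 3 remove [ulra,bxlx,mvr] add [wrrw,hol] -> 6 lines: izcg fbg iaodw wrrw hol zywm
Hunk 2: at line 1 remove [fbg,iaodw] add [gosj,ashwj] -> 6 lines: izcg gosj ashwj wrrw hol zywm
Hunk 3: at line 1 remove [ashwj,wrrw] add [gji,umfx] -> 6 lines: izcg gosj gji umfx hol zywm
Hunk 4: at line 2 remove [gji,umfx,hol] add [ylx] -> 4 lines: izcg gosj ylx zywm
Hunk 5: at line 2 remove [ylx] add [fqyqp,zhmxb,smv] -> 6 lines: izcg gosj fqyqp zhmxb smv zywm
Final line count: 6

Answer: 6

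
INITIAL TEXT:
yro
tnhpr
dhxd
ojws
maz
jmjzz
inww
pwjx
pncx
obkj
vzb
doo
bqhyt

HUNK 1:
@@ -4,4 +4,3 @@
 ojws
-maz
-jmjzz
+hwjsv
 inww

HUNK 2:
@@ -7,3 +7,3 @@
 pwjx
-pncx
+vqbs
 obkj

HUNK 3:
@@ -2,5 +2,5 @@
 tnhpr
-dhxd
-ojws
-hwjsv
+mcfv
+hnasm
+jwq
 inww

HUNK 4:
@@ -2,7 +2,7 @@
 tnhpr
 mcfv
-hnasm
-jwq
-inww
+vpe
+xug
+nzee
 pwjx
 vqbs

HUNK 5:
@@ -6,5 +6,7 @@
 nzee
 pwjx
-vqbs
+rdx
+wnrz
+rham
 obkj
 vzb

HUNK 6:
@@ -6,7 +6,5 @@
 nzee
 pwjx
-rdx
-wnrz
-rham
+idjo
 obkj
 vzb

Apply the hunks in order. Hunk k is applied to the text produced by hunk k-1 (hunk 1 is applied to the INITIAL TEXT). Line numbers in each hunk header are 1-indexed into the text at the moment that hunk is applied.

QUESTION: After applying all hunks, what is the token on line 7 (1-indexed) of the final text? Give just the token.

Hunk 1: at line 4 remove [maz,jmjzz] add [hwjsv] -> 12 lines: yro tnhpr dhxd ojws hwjsv inww pwjx pncx obkj vzb doo bqhyt
Hunk 2: at line 7 remove [pncx] add [vqbs] -> 12 lines: yro tnhpr dhxd ojws hwjsv inww pwjx vqbs obkj vzb doo bqhyt
Hunk 3: at line 2 remove [dhxd,ojws,hwjsv] add [mcfv,hnasm,jwq] -> 12 lines: yro tnhpr mcfv hnasm jwq inww pwjx vqbs obkj vzb doo bqhyt
Hunk 4: at line 2 remove [hnasm,jwq,inww] add [vpe,xug,nzee] -> 12 lines: yro tnhpr mcfv vpe xug nzee pwjx vqbs obkj vzb doo bqhyt
Hunk 5: at line 6 remove [vqbs] add [rdx,wnrz,rham] -> 14 lines: yro tnhpr mcfv vpe xug nzee pwjx rdx wnrz rham obkj vzb doo bqhyt
Hunk 6: at line 6 remove [rdx,wnrz,rham] add [idjo] -> 12 lines: yro tnhpr mcfv vpe xug nzee pwjx idjo obkj vzb doo bqhyt
Final line 7: pwjx

Answer: pwjx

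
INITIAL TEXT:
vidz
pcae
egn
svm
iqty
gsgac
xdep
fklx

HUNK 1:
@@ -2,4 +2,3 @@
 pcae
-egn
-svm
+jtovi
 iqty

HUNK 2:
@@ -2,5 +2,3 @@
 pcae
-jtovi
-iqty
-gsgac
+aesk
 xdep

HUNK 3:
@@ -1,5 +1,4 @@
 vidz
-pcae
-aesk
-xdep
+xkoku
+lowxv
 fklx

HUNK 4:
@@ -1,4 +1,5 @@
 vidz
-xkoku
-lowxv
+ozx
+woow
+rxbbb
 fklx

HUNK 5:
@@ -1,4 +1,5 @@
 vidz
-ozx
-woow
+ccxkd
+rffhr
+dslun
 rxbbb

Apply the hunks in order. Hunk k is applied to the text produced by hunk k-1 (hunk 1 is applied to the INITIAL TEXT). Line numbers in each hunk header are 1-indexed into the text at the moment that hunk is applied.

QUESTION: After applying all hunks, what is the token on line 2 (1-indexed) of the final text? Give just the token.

Answer: ccxkd

Derivation:
Hunk 1: at line 2 remove [egn,svm] add [jtovi] -> 7 lines: vidz pcae jtovi iqty gsgac xdep fklx
Hunk 2: at line 2 remove [jtovi,iqty,gsgac] add [aesk] -> 5 lines: vidz pcae aesk xdep fklx
Hunk 3: at line 1 remove [pcae,aesk,xdep] add [xkoku,lowxv] -> 4 lines: vidz xkoku lowxv fklx
Hunk 4: at line 1 remove [xkoku,lowxv] add [ozx,woow,rxbbb] -> 5 lines: vidz ozx woow rxbbb fklx
Hunk 5: at line 1 remove [ozx,woow] add [ccxkd,rffhr,dslun] -> 6 lines: vidz ccxkd rffhr dslun rxbbb fklx
Final line 2: ccxkd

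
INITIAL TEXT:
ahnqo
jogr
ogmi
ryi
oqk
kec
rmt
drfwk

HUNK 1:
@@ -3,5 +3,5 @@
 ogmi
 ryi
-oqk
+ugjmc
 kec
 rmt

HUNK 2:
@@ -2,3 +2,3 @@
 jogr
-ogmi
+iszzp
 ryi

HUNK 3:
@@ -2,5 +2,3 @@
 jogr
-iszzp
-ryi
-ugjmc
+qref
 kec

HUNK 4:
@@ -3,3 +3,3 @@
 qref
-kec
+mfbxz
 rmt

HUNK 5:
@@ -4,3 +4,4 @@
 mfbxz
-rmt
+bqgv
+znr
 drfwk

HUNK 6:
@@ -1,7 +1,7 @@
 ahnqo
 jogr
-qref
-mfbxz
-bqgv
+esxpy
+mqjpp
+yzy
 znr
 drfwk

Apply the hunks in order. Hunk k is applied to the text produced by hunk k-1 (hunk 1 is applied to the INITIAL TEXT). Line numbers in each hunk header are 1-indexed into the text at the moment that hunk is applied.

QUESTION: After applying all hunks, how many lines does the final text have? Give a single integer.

Answer: 7

Derivation:
Hunk 1: at line 3 remove [oqk] add [ugjmc] -> 8 lines: ahnqo jogr ogmi ryi ugjmc kec rmt drfwk
Hunk 2: at line 2 remove [ogmi] add [iszzp] -> 8 lines: ahnqo jogr iszzp ryi ugjmc kec rmt drfwk
Hunk 3: at line 2 remove [iszzp,ryi,ugjmc] add [qref] -> 6 lines: ahnqo jogr qref kec rmt drfwk
Hunk 4: at line 3 remove [kec] add [mfbxz] -> 6 lines: ahnqo jogr qref mfbxz rmt drfwk
Hunk 5: at line 4 remove [rmt] add [bqgv,znr] -> 7 lines: ahnqo jogr qref mfbxz bqgv znr drfwk
Hunk 6: at line 1 remove [qref,mfbxz,bqgv] add [esxpy,mqjpp,yzy] -> 7 lines: ahnqo jogr esxpy mqjpp yzy znr drfwk
Final line count: 7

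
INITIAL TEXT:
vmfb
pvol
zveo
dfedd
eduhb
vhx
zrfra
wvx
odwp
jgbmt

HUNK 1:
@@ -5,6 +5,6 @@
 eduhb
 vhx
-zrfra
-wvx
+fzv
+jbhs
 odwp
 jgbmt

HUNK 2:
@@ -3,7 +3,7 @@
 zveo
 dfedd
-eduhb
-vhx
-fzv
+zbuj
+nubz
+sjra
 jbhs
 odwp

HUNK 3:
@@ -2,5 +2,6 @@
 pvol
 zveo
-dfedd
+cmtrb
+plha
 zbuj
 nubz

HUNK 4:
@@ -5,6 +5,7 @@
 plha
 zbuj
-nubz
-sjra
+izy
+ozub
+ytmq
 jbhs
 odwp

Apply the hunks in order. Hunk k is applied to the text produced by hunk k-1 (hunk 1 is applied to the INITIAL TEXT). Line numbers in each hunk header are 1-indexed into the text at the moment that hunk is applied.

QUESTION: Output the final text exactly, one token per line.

Answer: vmfb
pvol
zveo
cmtrb
plha
zbuj
izy
ozub
ytmq
jbhs
odwp
jgbmt

Derivation:
Hunk 1: at line 5 remove [zrfra,wvx] add [fzv,jbhs] -> 10 lines: vmfb pvol zveo dfedd eduhb vhx fzv jbhs odwp jgbmt
Hunk 2: at line 3 remove [eduhb,vhx,fzv] add [zbuj,nubz,sjra] -> 10 lines: vmfb pvol zveo dfedd zbuj nubz sjra jbhs odwp jgbmt
Hunk 3: at line 2 remove [dfedd] add [cmtrb,plha] -> 11 lines: vmfb pvol zveo cmtrb plha zbuj nubz sjra jbhs odwp jgbmt
Hunk 4: at line 5 remove [nubz,sjra] add [izy,ozub,ytmq] -> 12 lines: vmfb pvol zveo cmtrb plha zbuj izy ozub ytmq jbhs odwp jgbmt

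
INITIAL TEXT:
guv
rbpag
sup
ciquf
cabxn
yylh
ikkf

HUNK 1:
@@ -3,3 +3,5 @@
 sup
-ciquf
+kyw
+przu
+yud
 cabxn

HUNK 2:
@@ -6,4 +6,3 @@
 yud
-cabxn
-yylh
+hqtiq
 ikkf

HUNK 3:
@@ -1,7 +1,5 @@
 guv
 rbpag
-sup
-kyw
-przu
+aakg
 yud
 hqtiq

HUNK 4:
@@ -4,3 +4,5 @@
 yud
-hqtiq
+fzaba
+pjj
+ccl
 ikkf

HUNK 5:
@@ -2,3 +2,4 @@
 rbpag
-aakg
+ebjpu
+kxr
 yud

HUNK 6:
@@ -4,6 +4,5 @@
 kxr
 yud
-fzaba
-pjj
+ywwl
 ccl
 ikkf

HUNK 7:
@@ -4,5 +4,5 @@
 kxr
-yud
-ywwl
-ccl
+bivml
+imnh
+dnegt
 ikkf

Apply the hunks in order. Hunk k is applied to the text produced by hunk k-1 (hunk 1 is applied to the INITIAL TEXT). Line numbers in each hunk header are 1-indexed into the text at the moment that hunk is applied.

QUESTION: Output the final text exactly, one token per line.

Hunk 1: at line 3 remove [ciquf] add [kyw,przu,yud] -> 9 lines: guv rbpag sup kyw przu yud cabxn yylh ikkf
Hunk 2: at line 6 remove [cabxn,yylh] add [hqtiq] -> 8 lines: guv rbpag sup kyw przu yud hqtiq ikkf
Hunk 3: at line 1 remove [sup,kyw,przu] add [aakg] -> 6 lines: guv rbpag aakg yud hqtiq ikkf
Hunk 4: at line 4 remove [hqtiq] add [fzaba,pjj,ccl] -> 8 lines: guv rbpag aakg yud fzaba pjj ccl ikkf
Hunk 5: at line 2 remove [aakg] add [ebjpu,kxr] -> 9 lines: guv rbpag ebjpu kxr yud fzaba pjj ccl ikkf
Hunk 6: at line 4 remove [fzaba,pjj] add [ywwl] -> 8 lines: guv rbpag ebjpu kxr yud ywwl ccl ikkf
Hunk 7: at line 4 remove [yud,ywwl,ccl] add [bivml,imnh,dnegt] -> 8 lines: guv rbpag ebjpu kxr bivml imnh dnegt ikkf

Answer: guv
rbpag
ebjpu
kxr
bivml
imnh
dnegt
ikkf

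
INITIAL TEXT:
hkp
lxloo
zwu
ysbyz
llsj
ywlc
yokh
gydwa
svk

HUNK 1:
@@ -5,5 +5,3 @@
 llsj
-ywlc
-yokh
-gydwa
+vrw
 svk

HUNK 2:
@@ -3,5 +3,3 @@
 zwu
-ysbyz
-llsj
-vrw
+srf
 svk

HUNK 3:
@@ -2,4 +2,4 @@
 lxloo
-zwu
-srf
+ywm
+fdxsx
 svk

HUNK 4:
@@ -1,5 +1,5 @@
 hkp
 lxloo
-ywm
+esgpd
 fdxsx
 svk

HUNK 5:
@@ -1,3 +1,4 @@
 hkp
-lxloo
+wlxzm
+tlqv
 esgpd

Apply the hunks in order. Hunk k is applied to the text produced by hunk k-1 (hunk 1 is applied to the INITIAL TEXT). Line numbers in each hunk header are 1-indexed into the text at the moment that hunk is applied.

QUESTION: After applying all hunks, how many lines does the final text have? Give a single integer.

Hunk 1: at line 5 remove [ywlc,yokh,gydwa] add [vrw] -> 7 lines: hkp lxloo zwu ysbyz llsj vrw svk
Hunk 2: at line 3 remove [ysbyz,llsj,vrw] add [srf] -> 5 lines: hkp lxloo zwu srf svk
Hunk 3: at line 2 remove [zwu,srf] add [ywm,fdxsx] -> 5 lines: hkp lxloo ywm fdxsx svk
Hunk 4: at line 1 remove [ywm] add [esgpd] -> 5 lines: hkp lxloo esgpd fdxsx svk
Hunk 5: at line 1 remove [lxloo] add [wlxzm,tlqv] -> 6 lines: hkp wlxzm tlqv esgpd fdxsx svk
Final line count: 6

Answer: 6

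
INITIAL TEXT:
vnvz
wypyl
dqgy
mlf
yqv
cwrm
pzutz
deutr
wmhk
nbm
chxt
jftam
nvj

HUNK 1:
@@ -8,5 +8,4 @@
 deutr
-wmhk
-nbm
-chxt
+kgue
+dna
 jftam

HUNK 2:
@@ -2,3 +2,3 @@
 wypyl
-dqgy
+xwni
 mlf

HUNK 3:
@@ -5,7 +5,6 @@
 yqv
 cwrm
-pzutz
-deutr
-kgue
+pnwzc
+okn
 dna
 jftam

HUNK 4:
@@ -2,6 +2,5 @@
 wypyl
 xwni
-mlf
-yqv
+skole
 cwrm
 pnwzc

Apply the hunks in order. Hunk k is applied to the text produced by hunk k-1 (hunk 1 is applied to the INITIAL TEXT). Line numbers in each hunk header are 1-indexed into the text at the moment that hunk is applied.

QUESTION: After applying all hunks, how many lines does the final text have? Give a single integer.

Hunk 1: at line 8 remove [wmhk,nbm,chxt] add [kgue,dna] -> 12 lines: vnvz wypyl dqgy mlf yqv cwrm pzutz deutr kgue dna jftam nvj
Hunk 2: at line 2 remove [dqgy] add [xwni] -> 12 lines: vnvz wypyl xwni mlf yqv cwrm pzutz deutr kgue dna jftam nvj
Hunk 3: at line 5 remove [pzutz,deutr,kgue] add [pnwzc,okn] -> 11 lines: vnvz wypyl xwni mlf yqv cwrm pnwzc okn dna jftam nvj
Hunk 4: at line 2 remove [mlf,yqv] add [skole] -> 10 lines: vnvz wypyl xwni skole cwrm pnwzc okn dna jftam nvj
Final line count: 10

Answer: 10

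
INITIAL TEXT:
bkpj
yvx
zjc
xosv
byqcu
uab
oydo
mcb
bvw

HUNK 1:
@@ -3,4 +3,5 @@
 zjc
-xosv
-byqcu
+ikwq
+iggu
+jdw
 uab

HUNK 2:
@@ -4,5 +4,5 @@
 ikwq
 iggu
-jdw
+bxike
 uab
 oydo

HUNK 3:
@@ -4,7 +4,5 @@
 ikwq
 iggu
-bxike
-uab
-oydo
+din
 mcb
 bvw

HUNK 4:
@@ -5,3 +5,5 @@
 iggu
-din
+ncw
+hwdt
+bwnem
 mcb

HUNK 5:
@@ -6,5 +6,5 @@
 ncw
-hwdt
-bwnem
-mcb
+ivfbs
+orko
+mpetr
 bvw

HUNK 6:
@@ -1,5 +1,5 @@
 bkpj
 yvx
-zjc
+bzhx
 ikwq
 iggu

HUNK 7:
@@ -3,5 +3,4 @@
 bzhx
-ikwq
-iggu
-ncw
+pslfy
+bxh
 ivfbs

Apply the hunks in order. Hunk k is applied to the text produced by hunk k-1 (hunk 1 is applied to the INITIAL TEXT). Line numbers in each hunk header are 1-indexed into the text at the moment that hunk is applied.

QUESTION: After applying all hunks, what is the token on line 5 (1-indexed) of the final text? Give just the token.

Answer: bxh

Derivation:
Hunk 1: at line 3 remove [xosv,byqcu] add [ikwq,iggu,jdw] -> 10 lines: bkpj yvx zjc ikwq iggu jdw uab oydo mcb bvw
Hunk 2: at line 4 remove [jdw] add [bxike] -> 10 lines: bkpj yvx zjc ikwq iggu bxike uab oydo mcb bvw
Hunk 3: at line 4 remove [bxike,uab,oydo] add [din] -> 8 lines: bkpj yvx zjc ikwq iggu din mcb bvw
Hunk 4: at line 5 remove [din] add [ncw,hwdt,bwnem] -> 10 lines: bkpj yvx zjc ikwq iggu ncw hwdt bwnem mcb bvw
Hunk 5: at line 6 remove [hwdt,bwnem,mcb] add [ivfbs,orko,mpetr] -> 10 lines: bkpj yvx zjc ikwq iggu ncw ivfbs orko mpetr bvw
Hunk 6: at line 1 remove [zjc] add [bzhx] -> 10 lines: bkpj yvx bzhx ikwq iggu ncw ivfbs orko mpetr bvw
Hunk 7: at line 3 remove [ikwq,iggu,ncw] add [pslfy,bxh] -> 9 lines: bkpj yvx bzhx pslfy bxh ivfbs orko mpetr bvw
Final line 5: bxh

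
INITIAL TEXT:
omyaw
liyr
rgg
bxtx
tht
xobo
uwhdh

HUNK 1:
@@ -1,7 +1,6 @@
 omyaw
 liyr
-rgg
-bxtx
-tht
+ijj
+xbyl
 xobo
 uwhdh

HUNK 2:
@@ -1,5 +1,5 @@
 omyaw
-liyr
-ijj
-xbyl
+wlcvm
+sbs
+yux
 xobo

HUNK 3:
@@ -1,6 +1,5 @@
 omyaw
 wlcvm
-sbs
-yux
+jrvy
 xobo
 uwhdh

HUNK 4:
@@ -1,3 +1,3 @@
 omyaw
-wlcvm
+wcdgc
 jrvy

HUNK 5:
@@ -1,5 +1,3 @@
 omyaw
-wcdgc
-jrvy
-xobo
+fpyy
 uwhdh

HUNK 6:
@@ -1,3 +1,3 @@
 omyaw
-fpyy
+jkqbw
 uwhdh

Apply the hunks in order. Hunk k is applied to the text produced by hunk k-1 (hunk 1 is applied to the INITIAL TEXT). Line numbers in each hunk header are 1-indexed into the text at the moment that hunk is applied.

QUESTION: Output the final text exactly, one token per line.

Hunk 1: at line 1 remove [rgg,bxtx,tht] add [ijj,xbyl] -> 6 lines: omyaw liyr ijj xbyl xobo uwhdh
Hunk 2: at line 1 remove [liyr,ijj,xbyl] add [wlcvm,sbs,yux] -> 6 lines: omyaw wlcvm sbs yux xobo uwhdh
Hunk 3: at line 1 remove [sbs,yux] add [jrvy] -> 5 lines: omyaw wlcvm jrvy xobo uwhdh
Hunk 4: at line 1 remove [wlcvm] add [wcdgc] -> 5 lines: omyaw wcdgc jrvy xobo uwhdh
Hunk 5: at line 1 remove [wcdgc,jrvy,xobo] add [fpyy] -> 3 lines: omyaw fpyy uwhdh
Hunk 6: at line 1 remove [fpyy] add [jkqbw] -> 3 lines: omyaw jkqbw uwhdh

Answer: omyaw
jkqbw
uwhdh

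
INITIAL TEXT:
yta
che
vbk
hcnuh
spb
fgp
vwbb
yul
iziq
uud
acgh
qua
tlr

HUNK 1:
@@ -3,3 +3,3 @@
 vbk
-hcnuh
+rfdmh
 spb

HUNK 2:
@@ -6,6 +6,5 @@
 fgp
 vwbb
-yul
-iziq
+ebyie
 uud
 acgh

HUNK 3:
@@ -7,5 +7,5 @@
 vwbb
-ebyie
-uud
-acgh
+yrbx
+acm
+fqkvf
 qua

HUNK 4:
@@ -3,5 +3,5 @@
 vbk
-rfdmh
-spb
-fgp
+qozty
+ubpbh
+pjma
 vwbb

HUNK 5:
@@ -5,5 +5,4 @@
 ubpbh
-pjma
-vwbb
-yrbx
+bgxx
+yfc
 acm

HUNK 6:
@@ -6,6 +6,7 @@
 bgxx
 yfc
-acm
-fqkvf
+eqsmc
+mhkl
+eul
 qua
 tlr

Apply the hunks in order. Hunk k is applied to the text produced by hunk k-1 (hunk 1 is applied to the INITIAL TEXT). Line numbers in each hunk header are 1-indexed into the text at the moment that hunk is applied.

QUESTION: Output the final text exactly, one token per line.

Hunk 1: at line 3 remove [hcnuh] add [rfdmh] -> 13 lines: yta che vbk rfdmh spb fgp vwbb yul iziq uud acgh qua tlr
Hunk 2: at line 6 remove [yul,iziq] add [ebyie] -> 12 lines: yta che vbk rfdmh spb fgp vwbb ebyie uud acgh qua tlr
Hunk 3: at line 7 remove [ebyie,uud,acgh] add [yrbx,acm,fqkvf] -> 12 lines: yta che vbk rfdmh spb fgp vwbb yrbx acm fqkvf qua tlr
Hunk 4: at line 3 remove [rfdmh,spb,fgp] add [qozty,ubpbh,pjma] -> 12 lines: yta che vbk qozty ubpbh pjma vwbb yrbx acm fqkvf qua tlr
Hunk 5: at line 5 remove [pjma,vwbb,yrbx] add [bgxx,yfc] -> 11 lines: yta che vbk qozty ubpbh bgxx yfc acm fqkvf qua tlr
Hunk 6: at line 6 remove [acm,fqkvf] add [eqsmc,mhkl,eul] -> 12 lines: yta che vbk qozty ubpbh bgxx yfc eqsmc mhkl eul qua tlr

Answer: yta
che
vbk
qozty
ubpbh
bgxx
yfc
eqsmc
mhkl
eul
qua
tlr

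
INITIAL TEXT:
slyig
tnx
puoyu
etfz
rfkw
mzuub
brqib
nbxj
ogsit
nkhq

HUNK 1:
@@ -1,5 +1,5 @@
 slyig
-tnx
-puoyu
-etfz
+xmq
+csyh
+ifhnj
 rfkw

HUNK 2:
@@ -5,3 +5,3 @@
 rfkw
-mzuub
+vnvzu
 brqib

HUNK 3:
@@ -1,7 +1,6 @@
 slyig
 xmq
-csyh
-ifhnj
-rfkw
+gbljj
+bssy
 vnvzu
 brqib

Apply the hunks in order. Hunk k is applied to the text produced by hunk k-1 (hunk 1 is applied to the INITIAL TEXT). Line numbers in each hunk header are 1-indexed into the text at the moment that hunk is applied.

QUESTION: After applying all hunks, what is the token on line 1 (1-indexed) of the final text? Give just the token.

Hunk 1: at line 1 remove [tnx,puoyu,etfz] add [xmq,csyh,ifhnj] -> 10 lines: slyig xmq csyh ifhnj rfkw mzuub brqib nbxj ogsit nkhq
Hunk 2: at line 5 remove [mzuub] add [vnvzu] -> 10 lines: slyig xmq csyh ifhnj rfkw vnvzu brqib nbxj ogsit nkhq
Hunk 3: at line 1 remove [csyh,ifhnj,rfkw] add [gbljj,bssy] -> 9 lines: slyig xmq gbljj bssy vnvzu brqib nbxj ogsit nkhq
Final line 1: slyig

Answer: slyig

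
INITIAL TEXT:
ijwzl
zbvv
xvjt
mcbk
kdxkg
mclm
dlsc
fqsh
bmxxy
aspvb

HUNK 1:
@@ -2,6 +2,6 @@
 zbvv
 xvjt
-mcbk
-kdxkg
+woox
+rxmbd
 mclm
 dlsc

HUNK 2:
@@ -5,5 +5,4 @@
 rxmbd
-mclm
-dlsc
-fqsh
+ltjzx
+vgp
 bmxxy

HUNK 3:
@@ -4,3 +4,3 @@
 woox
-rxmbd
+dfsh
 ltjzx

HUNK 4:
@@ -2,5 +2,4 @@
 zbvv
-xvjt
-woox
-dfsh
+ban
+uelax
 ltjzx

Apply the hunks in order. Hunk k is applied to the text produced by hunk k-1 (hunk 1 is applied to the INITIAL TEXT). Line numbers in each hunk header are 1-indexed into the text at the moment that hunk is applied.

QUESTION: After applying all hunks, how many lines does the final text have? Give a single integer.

Hunk 1: at line 2 remove [mcbk,kdxkg] add [woox,rxmbd] -> 10 lines: ijwzl zbvv xvjt woox rxmbd mclm dlsc fqsh bmxxy aspvb
Hunk 2: at line 5 remove [mclm,dlsc,fqsh] add [ltjzx,vgp] -> 9 lines: ijwzl zbvv xvjt woox rxmbd ltjzx vgp bmxxy aspvb
Hunk 3: at line 4 remove [rxmbd] add [dfsh] -> 9 lines: ijwzl zbvv xvjt woox dfsh ltjzx vgp bmxxy aspvb
Hunk 4: at line 2 remove [xvjt,woox,dfsh] add [ban,uelax] -> 8 lines: ijwzl zbvv ban uelax ltjzx vgp bmxxy aspvb
Final line count: 8

Answer: 8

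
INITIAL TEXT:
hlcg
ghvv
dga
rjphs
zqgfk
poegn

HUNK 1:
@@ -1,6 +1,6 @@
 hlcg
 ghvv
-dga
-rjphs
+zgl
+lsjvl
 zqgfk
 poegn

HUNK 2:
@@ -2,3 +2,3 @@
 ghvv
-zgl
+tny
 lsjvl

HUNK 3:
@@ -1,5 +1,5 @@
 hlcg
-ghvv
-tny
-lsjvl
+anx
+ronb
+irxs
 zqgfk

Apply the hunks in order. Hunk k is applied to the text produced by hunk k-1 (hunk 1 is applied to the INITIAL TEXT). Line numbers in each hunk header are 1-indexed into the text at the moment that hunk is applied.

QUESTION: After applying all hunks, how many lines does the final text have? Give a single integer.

Answer: 6

Derivation:
Hunk 1: at line 1 remove [dga,rjphs] add [zgl,lsjvl] -> 6 lines: hlcg ghvv zgl lsjvl zqgfk poegn
Hunk 2: at line 2 remove [zgl] add [tny] -> 6 lines: hlcg ghvv tny lsjvl zqgfk poegn
Hunk 3: at line 1 remove [ghvv,tny,lsjvl] add [anx,ronb,irxs] -> 6 lines: hlcg anx ronb irxs zqgfk poegn
Final line count: 6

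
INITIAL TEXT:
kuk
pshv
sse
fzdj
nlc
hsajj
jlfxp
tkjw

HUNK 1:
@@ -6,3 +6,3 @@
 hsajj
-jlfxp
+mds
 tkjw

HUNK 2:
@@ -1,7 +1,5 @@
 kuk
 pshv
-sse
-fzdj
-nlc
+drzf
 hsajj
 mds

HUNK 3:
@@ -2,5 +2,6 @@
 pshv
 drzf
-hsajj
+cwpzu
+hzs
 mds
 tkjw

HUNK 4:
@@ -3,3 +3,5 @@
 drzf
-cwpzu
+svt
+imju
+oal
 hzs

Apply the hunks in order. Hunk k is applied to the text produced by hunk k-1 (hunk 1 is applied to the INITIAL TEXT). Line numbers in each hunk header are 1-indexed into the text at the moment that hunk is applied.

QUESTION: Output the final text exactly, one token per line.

Hunk 1: at line 6 remove [jlfxp] add [mds] -> 8 lines: kuk pshv sse fzdj nlc hsajj mds tkjw
Hunk 2: at line 1 remove [sse,fzdj,nlc] add [drzf] -> 6 lines: kuk pshv drzf hsajj mds tkjw
Hunk 3: at line 2 remove [hsajj] add [cwpzu,hzs] -> 7 lines: kuk pshv drzf cwpzu hzs mds tkjw
Hunk 4: at line 3 remove [cwpzu] add [svt,imju,oal] -> 9 lines: kuk pshv drzf svt imju oal hzs mds tkjw

Answer: kuk
pshv
drzf
svt
imju
oal
hzs
mds
tkjw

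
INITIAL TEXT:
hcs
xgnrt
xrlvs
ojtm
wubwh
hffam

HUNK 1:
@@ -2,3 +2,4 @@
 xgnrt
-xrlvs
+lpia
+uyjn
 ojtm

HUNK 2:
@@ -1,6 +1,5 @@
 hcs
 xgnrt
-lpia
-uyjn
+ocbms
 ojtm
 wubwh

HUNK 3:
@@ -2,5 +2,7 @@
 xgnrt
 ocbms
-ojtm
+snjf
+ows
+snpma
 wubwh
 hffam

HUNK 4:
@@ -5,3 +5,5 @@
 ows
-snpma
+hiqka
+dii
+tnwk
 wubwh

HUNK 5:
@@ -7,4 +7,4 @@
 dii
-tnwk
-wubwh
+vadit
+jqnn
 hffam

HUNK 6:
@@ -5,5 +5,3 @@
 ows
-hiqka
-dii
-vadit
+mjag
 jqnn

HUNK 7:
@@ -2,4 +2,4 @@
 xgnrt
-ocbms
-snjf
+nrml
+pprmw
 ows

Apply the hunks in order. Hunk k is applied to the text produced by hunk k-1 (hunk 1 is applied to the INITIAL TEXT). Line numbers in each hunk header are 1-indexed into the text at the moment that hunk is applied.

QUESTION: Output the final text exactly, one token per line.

Answer: hcs
xgnrt
nrml
pprmw
ows
mjag
jqnn
hffam

Derivation:
Hunk 1: at line 2 remove [xrlvs] add [lpia,uyjn] -> 7 lines: hcs xgnrt lpia uyjn ojtm wubwh hffam
Hunk 2: at line 1 remove [lpia,uyjn] add [ocbms] -> 6 lines: hcs xgnrt ocbms ojtm wubwh hffam
Hunk 3: at line 2 remove [ojtm] add [snjf,ows,snpma] -> 8 lines: hcs xgnrt ocbms snjf ows snpma wubwh hffam
Hunk 4: at line 5 remove [snpma] add [hiqka,dii,tnwk] -> 10 lines: hcs xgnrt ocbms snjf ows hiqka dii tnwk wubwh hffam
Hunk 5: at line 7 remove [tnwk,wubwh] add [vadit,jqnn] -> 10 lines: hcs xgnrt ocbms snjf ows hiqka dii vadit jqnn hffam
Hunk 6: at line 5 remove [hiqka,dii,vadit] add [mjag] -> 8 lines: hcs xgnrt ocbms snjf ows mjag jqnn hffam
Hunk 7: at line 2 remove [ocbms,snjf] add [nrml,pprmw] -> 8 lines: hcs xgnrt nrml pprmw ows mjag jqnn hffam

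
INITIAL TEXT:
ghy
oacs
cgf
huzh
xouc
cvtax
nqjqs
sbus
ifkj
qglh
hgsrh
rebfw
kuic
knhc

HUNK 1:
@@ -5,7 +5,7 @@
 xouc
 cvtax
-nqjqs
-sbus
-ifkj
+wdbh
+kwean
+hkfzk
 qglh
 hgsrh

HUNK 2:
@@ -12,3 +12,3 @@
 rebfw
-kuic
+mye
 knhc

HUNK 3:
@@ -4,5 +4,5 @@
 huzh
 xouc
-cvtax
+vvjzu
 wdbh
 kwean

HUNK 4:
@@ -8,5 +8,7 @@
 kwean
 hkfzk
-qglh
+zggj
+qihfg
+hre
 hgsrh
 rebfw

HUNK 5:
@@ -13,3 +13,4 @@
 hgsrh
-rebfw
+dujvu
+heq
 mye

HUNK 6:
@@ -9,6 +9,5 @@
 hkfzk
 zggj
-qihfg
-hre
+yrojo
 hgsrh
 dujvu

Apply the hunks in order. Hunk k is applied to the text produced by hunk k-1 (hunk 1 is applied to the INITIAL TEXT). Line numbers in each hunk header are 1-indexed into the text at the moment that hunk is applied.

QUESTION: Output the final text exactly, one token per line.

Hunk 1: at line 5 remove [nqjqs,sbus,ifkj] add [wdbh,kwean,hkfzk] -> 14 lines: ghy oacs cgf huzh xouc cvtax wdbh kwean hkfzk qglh hgsrh rebfw kuic knhc
Hunk 2: at line 12 remove [kuic] add [mye] -> 14 lines: ghy oacs cgf huzh xouc cvtax wdbh kwean hkfzk qglh hgsrh rebfw mye knhc
Hunk 3: at line 4 remove [cvtax] add [vvjzu] -> 14 lines: ghy oacs cgf huzh xouc vvjzu wdbh kwean hkfzk qglh hgsrh rebfw mye knhc
Hunk 4: at line 8 remove [qglh] add [zggj,qihfg,hre] -> 16 lines: ghy oacs cgf huzh xouc vvjzu wdbh kwean hkfzk zggj qihfg hre hgsrh rebfw mye knhc
Hunk 5: at line 13 remove [rebfw] add [dujvu,heq] -> 17 lines: ghy oacs cgf huzh xouc vvjzu wdbh kwean hkfzk zggj qihfg hre hgsrh dujvu heq mye knhc
Hunk 6: at line 9 remove [qihfg,hre] add [yrojo] -> 16 lines: ghy oacs cgf huzh xouc vvjzu wdbh kwean hkfzk zggj yrojo hgsrh dujvu heq mye knhc

Answer: ghy
oacs
cgf
huzh
xouc
vvjzu
wdbh
kwean
hkfzk
zggj
yrojo
hgsrh
dujvu
heq
mye
knhc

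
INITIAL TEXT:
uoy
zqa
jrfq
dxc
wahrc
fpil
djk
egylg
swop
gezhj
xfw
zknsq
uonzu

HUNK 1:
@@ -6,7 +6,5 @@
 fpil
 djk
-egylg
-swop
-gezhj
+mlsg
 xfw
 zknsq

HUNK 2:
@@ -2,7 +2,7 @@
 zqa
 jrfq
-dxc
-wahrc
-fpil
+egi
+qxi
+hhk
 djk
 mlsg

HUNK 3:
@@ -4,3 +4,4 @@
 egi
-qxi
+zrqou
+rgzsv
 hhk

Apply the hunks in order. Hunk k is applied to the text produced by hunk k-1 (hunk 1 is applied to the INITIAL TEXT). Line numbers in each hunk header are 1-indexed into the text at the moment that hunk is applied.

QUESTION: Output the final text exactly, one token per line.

Hunk 1: at line 6 remove [egylg,swop,gezhj] add [mlsg] -> 11 lines: uoy zqa jrfq dxc wahrc fpil djk mlsg xfw zknsq uonzu
Hunk 2: at line 2 remove [dxc,wahrc,fpil] add [egi,qxi,hhk] -> 11 lines: uoy zqa jrfq egi qxi hhk djk mlsg xfw zknsq uonzu
Hunk 3: at line 4 remove [qxi] add [zrqou,rgzsv] -> 12 lines: uoy zqa jrfq egi zrqou rgzsv hhk djk mlsg xfw zknsq uonzu

Answer: uoy
zqa
jrfq
egi
zrqou
rgzsv
hhk
djk
mlsg
xfw
zknsq
uonzu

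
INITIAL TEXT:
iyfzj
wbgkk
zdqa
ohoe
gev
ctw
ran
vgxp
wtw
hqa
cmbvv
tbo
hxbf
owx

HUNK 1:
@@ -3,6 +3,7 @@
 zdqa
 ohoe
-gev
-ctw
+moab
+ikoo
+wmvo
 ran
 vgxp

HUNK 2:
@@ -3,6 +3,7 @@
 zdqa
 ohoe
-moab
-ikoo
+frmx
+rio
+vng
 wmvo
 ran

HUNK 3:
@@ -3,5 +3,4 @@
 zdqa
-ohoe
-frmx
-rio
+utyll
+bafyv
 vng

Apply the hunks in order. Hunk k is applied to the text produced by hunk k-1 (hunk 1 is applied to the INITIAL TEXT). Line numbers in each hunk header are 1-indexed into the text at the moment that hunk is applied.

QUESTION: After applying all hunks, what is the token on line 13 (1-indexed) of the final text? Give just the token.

Hunk 1: at line 3 remove [gev,ctw] add [moab,ikoo,wmvo] -> 15 lines: iyfzj wbgkk zdqa ohoe moab ikoo wmvo ran vgxp wtw hqa cmbvv tbo hxbf owx
Hunk 2: at line 3 remove [moab,ikoo] add [frmx,rio,vng] -> 16 lines: iyfzj wbgkk zdqa ohoe frmx rio vng wmvo ran vgxp wtw hqa cmbvv tbo hxbf owx
Hunk 3: at line 3 remove [ohoe,frmx,rio] add [utyll,bafyv] -> 15 lines: iyfzj wbgkk zdqa utyll bafyv vng wmvo ran vgxp wtw hqa cmbvv tbo hxbf owx
Final line 13: tbo

Answer: tbo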